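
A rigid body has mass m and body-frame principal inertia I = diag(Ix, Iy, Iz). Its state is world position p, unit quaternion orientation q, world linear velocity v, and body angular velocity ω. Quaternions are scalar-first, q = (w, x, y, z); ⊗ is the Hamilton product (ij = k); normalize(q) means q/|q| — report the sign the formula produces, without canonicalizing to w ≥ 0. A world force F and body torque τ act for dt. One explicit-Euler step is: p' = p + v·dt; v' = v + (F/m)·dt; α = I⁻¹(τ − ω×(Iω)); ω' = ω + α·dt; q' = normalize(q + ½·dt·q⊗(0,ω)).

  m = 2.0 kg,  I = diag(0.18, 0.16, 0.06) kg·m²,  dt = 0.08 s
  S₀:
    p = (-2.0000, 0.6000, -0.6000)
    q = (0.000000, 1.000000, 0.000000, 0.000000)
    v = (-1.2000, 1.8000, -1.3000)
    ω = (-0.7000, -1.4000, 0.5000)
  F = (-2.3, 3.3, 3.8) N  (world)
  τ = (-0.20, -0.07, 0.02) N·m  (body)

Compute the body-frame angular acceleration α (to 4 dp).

gyro term ω×Iω = (0.0700, -0.0420, -0.0196)
angular accel α = (-1.5000, -0.1750, 0.6600)

α = (-1.5000, -0.1750, 0.6600)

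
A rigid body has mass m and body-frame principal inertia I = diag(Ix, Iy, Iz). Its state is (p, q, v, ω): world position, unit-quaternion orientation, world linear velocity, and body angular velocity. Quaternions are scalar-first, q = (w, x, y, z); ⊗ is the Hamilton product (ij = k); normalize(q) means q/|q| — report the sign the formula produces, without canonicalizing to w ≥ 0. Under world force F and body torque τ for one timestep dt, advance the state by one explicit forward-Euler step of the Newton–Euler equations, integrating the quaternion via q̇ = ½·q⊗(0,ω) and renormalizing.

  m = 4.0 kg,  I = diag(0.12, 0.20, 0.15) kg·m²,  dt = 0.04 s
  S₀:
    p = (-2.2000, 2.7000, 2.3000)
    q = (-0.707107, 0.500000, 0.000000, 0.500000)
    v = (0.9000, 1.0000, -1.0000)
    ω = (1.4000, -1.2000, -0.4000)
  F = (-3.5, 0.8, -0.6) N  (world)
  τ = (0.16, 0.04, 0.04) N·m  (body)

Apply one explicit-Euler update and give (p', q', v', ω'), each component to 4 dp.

p' = (-2.1640, 2.7400, 2.2600)
q' = (-0.7166, 0.4919, 0.0349, 0.4933)
v' = (0.8650, 1.0080, -1.0060)
ω' = (1.4613, -1.1954, -0.3535)

linear accel F/m = (-0.8750, 0.2000, -0.1500)
p + v·dt = (-2.1640, 2.7400, 2.2600)
v + (F/m)dt = (0.8650, 1.0080, -1.0060)
precession coupling ω×(Iω) = (-0.0240, 0.0168, -0.1344)
angular accel α = (1.5333, 0.1160, 1.1627)
new body rate ω' = (1.4613, -1.1954, -0.3535)
q⊗(0,ω) = (-0.5000000, -0.3899498, 1.7485284, -0.3171572)
q' = normalize(q + ½dt·q⊗(0,ω)) = (-0.7166, 0.4919, 0.0349, 0.4933)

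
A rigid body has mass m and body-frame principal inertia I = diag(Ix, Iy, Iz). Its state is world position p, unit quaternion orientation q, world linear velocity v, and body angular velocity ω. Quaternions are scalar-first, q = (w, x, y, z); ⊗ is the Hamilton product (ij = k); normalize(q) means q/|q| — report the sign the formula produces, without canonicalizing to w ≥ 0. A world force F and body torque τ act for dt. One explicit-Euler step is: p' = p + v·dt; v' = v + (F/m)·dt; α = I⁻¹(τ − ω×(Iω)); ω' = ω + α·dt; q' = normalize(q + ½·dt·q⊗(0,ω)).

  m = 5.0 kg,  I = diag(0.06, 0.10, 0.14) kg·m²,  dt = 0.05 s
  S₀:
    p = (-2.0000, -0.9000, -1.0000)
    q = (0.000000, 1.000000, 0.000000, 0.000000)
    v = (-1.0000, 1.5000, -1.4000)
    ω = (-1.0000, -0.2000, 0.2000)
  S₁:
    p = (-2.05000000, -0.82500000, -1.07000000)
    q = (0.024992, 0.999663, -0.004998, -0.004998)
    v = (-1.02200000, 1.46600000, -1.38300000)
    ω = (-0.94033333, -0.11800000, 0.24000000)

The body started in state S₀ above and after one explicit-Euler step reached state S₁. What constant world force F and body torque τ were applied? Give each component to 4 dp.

F = (-2.2000, -3.4000, 1.7000)
τ = (0.0700, 0.1800, 0.1200)

velocity change Δv = (-0.02200000, -0.03400000, 0.01700000)
F = m·Δv/dt = (-2.2000, -3.4000, 1.7000)
rate change Δω = (0.05966667, 0.08200000, 0.04000000)
ω₀×(Iω₀) = (-0.0016, 0.0160, 0.0080)
τ = I·(Δω/dt) + ω₀×(Iω₀) = (0.0700, 0.1800, 0.1200)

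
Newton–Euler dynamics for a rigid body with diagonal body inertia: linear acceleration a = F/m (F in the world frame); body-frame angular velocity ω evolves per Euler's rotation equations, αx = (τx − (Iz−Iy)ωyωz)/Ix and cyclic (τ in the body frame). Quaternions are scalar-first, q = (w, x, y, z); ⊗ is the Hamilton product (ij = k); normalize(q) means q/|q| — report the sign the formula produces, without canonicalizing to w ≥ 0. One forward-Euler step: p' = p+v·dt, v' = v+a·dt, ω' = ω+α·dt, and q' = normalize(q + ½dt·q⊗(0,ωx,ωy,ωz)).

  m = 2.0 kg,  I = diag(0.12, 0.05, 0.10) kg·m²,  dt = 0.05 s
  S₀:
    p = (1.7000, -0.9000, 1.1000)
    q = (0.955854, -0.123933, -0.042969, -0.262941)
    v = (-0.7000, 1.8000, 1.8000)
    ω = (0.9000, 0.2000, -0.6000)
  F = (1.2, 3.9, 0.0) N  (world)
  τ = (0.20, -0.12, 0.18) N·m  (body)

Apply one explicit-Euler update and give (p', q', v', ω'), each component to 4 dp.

p' = (1.6650, -0.8100, 1.1900)
q' = (0.9546, -0.1004, -0.0459, -0.2768)
v' = (-0.6700, 1.8975, 1.8000)
ω' = (0.9858, 0.0908, -0.5037)

p' = p + v·dt = (1.6650, -0.8100, 1.1900)
new velocity v' = (-0.6700, 1.8975, 1.8000)
α = I⁻¹(τ − ω×Iω) = (1.7167, -2.1840, 1.9260)
ω' = ω + α·dt = (0.9858, 0.0908, -0.5037)
q⊗(0,ω) = (-0.0376311, 0.9386382, -0.1198359, -0.5596269)
updated quaternion q' = (0.9546, -0.1004, -0.0459, -0.2768)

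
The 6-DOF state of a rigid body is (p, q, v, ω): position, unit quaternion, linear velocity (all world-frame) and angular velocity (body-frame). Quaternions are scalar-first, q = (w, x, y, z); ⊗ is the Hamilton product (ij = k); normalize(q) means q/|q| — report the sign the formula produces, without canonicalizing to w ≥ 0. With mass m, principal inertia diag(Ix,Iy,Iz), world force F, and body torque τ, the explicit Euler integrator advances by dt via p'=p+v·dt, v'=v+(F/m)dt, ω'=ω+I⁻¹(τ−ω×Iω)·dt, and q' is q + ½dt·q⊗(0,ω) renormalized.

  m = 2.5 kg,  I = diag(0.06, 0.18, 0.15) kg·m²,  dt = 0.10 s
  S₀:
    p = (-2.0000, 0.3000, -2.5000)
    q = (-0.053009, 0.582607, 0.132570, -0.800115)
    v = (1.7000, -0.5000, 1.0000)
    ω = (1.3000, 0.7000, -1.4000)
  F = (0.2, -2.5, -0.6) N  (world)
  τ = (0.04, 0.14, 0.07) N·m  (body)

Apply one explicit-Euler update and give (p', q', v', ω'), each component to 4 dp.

gyro term ω×Iω = (0.0294, 0.1638, 0.1092)
α = I⁻¹(τ − ω×Iω) = (0.1767, -0.1322, -0.2613)
ω + α·dt = (1.3177, 0.6868, -1.4261)
q⊗(0,ω) = (-1.9703491, 0.3055708, -0.2616060, 0.3096965)
updated quaternion q' = (-0.1507, 0.5948, 0.1189, -0.7806)
p' = p + v·dt = (-1.8300, 0.2500, -2.4000)
v + (F/m)dt = (1.7080, -0.6000, 0.9760)

p' = (-1.8300, 0.2500, -2.4000)
q' = (-0.1507, 0.5948, 0.1189, -0.7806)
v' = (1.7080, -0.6000, 0.9760)
ω' = (1.3177, 0.6868, -1.4261)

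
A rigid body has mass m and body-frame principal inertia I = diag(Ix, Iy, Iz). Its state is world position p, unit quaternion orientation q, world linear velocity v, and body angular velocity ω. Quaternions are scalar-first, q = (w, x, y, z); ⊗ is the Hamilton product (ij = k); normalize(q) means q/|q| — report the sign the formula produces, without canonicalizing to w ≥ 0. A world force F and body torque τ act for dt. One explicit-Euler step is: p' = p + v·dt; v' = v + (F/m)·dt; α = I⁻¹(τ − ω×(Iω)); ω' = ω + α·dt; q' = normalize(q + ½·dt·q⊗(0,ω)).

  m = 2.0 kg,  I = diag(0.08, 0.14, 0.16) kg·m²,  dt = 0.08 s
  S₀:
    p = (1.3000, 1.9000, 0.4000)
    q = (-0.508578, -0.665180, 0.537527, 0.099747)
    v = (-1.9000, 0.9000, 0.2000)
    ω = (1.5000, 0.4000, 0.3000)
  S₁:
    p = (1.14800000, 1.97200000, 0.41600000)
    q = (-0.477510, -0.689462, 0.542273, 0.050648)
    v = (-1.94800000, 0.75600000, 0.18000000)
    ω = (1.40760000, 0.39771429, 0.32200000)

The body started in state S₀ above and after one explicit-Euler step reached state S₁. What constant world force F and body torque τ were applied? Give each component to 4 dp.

F = (-1.2000, -3.6000, -0.5000)
τ = (-0.0900, -0.0400, 0.0800)

Δv = v₁−v₀ = (-0.04800000, -0.14400000, -0.02000000)
applied force F = (-1.2000, -3.6000, -0.5000)
Δω = ω₁−ω₀ = (-0.09240000, -0.00228571, 0.02200000)
τ = I·(Δω/dt) + ω₀×(Iω₀) = (-0.0900, -0.0400, 0.0800)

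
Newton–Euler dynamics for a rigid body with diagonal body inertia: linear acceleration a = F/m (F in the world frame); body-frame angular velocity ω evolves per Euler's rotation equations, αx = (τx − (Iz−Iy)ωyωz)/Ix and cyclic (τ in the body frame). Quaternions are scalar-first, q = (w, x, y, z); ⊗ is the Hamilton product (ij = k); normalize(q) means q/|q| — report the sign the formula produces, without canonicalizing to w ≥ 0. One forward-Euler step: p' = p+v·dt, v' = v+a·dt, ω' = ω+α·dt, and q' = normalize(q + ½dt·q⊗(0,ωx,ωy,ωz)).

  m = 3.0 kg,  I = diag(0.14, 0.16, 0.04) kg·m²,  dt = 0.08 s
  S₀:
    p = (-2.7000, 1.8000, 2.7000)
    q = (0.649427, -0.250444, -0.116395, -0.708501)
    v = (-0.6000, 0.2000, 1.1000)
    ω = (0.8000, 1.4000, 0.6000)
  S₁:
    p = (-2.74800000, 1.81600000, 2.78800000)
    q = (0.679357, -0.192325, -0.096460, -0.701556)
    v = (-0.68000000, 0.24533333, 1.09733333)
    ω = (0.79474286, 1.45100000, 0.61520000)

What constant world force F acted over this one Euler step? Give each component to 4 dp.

F = (-3.0000, 1.7000, -0.1000)

Δv = v₁−v₀ = (-0.08000000, 0.04533333, -0.00266667)
m·(v₁−v₀)/dt = (-3.0000, 1.7000, -0.1000)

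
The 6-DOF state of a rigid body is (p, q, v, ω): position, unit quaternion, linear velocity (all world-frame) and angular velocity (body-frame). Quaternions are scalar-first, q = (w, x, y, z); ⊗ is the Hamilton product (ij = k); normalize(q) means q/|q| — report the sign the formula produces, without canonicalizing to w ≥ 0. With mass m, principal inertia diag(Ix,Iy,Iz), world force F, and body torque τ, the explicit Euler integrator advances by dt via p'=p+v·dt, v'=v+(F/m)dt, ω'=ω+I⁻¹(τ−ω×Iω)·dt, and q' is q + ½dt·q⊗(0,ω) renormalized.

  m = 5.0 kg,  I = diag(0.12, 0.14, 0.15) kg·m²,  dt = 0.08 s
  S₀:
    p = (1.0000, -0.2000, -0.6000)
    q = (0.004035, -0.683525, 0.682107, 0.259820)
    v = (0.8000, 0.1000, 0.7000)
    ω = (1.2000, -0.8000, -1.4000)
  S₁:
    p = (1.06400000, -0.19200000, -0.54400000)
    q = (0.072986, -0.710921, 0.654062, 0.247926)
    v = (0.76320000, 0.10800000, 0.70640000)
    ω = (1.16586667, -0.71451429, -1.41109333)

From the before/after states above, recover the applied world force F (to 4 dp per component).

F = (-2.3000, 0.5000, 0.4000)

v₁ − v₀ = (-0.03680000, 0.00800000, 0.00640000)
applied force F = (-2.3000, 0.5000, 0.4000)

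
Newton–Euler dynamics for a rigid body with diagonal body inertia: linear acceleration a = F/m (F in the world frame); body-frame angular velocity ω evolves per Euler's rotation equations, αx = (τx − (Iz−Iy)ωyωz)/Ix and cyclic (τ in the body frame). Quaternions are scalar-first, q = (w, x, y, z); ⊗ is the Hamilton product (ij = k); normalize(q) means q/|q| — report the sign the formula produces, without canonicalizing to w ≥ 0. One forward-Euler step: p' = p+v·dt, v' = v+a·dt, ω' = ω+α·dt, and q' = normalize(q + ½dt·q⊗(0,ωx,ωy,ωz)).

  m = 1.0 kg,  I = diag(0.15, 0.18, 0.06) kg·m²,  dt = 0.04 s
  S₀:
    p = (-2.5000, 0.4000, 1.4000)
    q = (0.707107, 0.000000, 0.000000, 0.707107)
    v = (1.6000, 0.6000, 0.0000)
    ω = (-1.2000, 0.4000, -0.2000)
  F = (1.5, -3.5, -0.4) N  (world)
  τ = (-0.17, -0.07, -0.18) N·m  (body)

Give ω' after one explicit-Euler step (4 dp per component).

ω' = (-1.2479, 0.3796, -0.3104)

ω×(Iω) gyroscopic = (0.0096, 0.0216, -0.0144)
angular accel α = (-1.1973, -0.5089, -2.7600)
ω' = ω + α·dt = (-1.2479, 0.3796, -0.3104)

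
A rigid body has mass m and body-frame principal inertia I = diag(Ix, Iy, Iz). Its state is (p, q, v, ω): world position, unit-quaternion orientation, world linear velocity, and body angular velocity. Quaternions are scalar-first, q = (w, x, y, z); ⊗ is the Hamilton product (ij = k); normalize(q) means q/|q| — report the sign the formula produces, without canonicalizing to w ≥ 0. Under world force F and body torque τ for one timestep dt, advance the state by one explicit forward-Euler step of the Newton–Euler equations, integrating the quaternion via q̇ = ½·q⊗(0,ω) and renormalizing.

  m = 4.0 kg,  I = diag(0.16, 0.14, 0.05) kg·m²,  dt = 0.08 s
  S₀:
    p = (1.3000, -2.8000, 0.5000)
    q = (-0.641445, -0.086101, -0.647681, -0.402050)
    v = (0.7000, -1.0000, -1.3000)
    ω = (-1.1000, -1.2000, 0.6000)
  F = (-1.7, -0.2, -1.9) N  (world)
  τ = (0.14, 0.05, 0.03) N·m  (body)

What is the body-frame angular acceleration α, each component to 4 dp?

ω×(Iω) gyroscopic = (0.0648, -0.0726, -0.0264)
angular accel α = (0.4700, 0.8757, 1.1280)

α = (0.4700, 0.8757, 1.1280)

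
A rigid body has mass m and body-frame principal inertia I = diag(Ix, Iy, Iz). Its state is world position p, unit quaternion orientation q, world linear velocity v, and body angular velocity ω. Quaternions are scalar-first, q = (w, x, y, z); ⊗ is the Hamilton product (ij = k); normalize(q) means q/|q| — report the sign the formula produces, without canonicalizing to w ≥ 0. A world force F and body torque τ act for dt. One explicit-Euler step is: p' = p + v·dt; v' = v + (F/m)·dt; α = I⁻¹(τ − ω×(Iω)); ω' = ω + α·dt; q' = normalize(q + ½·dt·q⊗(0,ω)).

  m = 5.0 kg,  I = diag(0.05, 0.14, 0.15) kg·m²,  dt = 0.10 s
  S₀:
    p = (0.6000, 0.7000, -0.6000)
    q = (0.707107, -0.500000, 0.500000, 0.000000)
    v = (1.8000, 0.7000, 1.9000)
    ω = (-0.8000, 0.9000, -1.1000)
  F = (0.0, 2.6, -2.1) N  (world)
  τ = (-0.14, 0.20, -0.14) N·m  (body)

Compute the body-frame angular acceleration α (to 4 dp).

α = (-2.6020, 2.0571, -0.5013)

ω×(Iω) gyroscopic = (-0.0099, -0.0880, -0.0648)
(τ − ω×Iω)/I = (-2.6020, 2.0571, -0.5013)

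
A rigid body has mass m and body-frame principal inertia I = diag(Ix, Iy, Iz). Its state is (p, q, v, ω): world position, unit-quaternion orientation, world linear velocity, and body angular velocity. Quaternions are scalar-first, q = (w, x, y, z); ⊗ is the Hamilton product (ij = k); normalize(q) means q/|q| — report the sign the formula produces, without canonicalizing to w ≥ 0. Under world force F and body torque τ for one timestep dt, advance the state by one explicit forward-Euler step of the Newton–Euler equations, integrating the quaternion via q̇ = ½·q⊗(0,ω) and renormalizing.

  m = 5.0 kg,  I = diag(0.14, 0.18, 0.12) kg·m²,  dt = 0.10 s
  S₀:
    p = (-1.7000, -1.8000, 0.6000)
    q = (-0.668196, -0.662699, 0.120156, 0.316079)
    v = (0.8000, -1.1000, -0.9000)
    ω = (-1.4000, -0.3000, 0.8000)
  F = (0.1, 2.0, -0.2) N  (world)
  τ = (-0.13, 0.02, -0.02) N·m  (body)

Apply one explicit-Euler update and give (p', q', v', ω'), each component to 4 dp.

angular accel α = (-1.0314, 0.2356, -0.3067)
ω' = ω + α·dt = (-1.5031, -0.2764, 0.7693)
Hamilton product q⊗(0,ω) = (-1.1445950, 1.1264229, 0.2881074, -0.1675287)
q' = normalize(q + ½dt·q⊗(0,ω)) = (-0.7230, -0.6043, 0.1341, 0.3067)
a = F/m = (0.0200, 0.4000, -0.0400)
p + v·dt = (-1.6200, -1.9100, 0.5100)
v + (F/m)dt = (0.8020, -1.0600, -0.9040)

p' = (-1.6200, -1.9100, 0.5100)
q' = (-0.7230, -0.6043, 0.1341, 0.3067)
v' = (0.8020, -1.0600, -0.9040)
ω' = (-1.5031, -0.2764, 0.7693)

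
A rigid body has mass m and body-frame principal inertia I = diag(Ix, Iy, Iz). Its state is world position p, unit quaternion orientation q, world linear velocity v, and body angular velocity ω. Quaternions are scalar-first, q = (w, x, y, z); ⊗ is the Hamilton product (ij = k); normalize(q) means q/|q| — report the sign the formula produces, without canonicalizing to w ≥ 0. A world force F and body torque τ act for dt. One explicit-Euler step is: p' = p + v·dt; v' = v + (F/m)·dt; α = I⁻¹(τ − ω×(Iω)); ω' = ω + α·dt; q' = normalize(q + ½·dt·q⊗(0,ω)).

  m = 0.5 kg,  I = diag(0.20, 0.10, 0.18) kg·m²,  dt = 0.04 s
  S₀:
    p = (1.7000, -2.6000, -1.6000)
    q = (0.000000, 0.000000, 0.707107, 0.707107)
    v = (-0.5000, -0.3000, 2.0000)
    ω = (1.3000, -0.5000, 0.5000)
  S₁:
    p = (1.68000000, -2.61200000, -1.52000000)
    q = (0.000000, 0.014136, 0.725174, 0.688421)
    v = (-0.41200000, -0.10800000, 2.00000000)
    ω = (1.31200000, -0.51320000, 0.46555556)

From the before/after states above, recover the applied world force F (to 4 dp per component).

F = (1.1000, 2.4000, 0.0000)

Δv = v₁−v₀ = (0.08800000, 0.19200000, 0.00000000)
applied force F = (1.1000, 2.4000, 0.0000)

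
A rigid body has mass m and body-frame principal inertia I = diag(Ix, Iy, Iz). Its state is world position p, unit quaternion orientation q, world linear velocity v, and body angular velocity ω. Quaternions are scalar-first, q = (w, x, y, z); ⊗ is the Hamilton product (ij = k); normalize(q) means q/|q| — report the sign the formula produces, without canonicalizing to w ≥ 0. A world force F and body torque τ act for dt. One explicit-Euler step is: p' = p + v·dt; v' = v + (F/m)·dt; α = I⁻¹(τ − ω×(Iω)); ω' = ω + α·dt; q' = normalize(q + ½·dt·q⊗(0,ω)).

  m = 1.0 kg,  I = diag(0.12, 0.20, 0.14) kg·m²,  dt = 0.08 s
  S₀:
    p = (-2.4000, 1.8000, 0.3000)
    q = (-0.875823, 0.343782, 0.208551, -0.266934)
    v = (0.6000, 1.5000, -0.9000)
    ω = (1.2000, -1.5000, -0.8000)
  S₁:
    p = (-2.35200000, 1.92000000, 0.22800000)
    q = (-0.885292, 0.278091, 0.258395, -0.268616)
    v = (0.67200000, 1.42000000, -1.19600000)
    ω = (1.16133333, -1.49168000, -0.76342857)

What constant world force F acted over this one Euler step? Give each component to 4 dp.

v₁ − v₀ = (0.07200000, -0.08000000, -0.29600000)
F = m·Δv/dt = (0.9000, -1.0000, -3.7000)

F = (0.9000, -1.0000, -3.7000)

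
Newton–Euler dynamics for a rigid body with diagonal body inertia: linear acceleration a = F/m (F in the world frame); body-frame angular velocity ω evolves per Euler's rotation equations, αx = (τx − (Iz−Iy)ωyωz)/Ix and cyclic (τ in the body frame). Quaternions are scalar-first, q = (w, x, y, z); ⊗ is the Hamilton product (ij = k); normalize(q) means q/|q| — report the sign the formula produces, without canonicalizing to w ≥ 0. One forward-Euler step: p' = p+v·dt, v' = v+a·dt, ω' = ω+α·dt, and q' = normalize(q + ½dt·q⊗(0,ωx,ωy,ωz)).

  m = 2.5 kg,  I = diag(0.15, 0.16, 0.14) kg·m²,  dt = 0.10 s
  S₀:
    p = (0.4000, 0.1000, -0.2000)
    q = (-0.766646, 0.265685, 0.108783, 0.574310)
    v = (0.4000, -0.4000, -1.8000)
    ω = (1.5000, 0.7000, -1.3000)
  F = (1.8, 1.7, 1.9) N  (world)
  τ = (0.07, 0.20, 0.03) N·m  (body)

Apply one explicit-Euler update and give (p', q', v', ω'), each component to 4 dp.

new position p' = (0.4400, 0.0600, -0.3800)
v + (F/m)dt = (0.4720, -0.3320, -1.7240)
angular accel α = (0.3453, 1.3719, 0.1393)
ω + α·dt = (1.5345, 0.8372, -1.2861)
Hamilton product q⊗(0,ω) = (0.2719274, -1.6934039, 0.6702033, 1.0194448)
q + ½dt·q⊗(0,ω), renormalized = (-0.7489, 0.1800, 0.1415, 0.6218)

p' = (0.4400, 0.0600, -0.3800)
q' = (-0.7489, 0.1800, 0.1415, 0.6218)
v' = (0.4720, -0.3320, -1.7240)
ω' = (1.5345, 0.8372, -1.2861)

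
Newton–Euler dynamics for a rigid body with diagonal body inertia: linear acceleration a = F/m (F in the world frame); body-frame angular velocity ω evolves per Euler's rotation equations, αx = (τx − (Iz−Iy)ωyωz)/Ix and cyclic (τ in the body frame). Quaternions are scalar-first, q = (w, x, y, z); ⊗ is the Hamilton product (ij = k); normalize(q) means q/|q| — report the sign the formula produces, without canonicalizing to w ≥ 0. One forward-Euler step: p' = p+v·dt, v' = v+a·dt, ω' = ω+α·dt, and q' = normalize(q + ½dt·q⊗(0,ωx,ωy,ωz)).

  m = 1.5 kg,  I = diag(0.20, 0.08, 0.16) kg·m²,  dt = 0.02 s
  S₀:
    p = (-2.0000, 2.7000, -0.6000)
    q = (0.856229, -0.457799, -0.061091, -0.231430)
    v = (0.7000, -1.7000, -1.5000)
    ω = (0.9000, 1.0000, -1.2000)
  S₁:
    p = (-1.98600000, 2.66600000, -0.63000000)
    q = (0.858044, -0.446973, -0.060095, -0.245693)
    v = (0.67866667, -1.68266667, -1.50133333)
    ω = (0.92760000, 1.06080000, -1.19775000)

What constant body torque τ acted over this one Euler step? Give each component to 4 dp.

ω₁ − ω₀ = (0.02760000, 0.06080000, 0.00225000)
ω₀×(Iω₀) = (-0.0960, -0.0432, -0.1080)
applied torque τ = (0.1800, 0.2000, -0.0900)

τ = (0.1800, 0.2000, -0.0900)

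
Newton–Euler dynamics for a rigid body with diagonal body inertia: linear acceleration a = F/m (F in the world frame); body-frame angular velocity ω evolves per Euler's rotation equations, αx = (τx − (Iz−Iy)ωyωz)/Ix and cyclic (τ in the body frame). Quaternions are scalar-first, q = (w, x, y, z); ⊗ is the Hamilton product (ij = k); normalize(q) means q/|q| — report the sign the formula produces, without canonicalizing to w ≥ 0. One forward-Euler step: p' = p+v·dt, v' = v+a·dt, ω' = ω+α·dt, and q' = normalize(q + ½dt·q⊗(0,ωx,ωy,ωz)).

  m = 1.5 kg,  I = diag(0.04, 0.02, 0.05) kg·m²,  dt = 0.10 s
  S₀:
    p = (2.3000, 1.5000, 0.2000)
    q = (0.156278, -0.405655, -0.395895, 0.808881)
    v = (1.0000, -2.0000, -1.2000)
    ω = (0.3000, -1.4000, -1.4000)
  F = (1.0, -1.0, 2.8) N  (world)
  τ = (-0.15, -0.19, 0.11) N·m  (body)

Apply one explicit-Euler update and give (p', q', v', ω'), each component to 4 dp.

α = I⁻¹(τ − ω×Iω) = (-5.2200, -9.7100, 2.0320)
ω + α·dt = (-0.2220, -2.3710, -1.1968)
q⊗(0,ω) = (0.6998769, 1.7335698, -0.5440419, 0.4678963)
q + ½dt·q⊗(0,ω), renormalized = (0.1903, -0.3174, -0.4210, 0.8281)
p + v·dt = (2.4000, 1.3000, 0.0800)
v' = v + a·dt = (1.0667, -2.0667, -1.0133)

p' = (2.4000, 1.3000, 0.0800)
q' = (0.1903, -0.3174, -0.4210, 0.8281)
v' = (1.0667, -2.0667, -1.0133)
ω' = (-0.2220, -2.3710, -1.1968)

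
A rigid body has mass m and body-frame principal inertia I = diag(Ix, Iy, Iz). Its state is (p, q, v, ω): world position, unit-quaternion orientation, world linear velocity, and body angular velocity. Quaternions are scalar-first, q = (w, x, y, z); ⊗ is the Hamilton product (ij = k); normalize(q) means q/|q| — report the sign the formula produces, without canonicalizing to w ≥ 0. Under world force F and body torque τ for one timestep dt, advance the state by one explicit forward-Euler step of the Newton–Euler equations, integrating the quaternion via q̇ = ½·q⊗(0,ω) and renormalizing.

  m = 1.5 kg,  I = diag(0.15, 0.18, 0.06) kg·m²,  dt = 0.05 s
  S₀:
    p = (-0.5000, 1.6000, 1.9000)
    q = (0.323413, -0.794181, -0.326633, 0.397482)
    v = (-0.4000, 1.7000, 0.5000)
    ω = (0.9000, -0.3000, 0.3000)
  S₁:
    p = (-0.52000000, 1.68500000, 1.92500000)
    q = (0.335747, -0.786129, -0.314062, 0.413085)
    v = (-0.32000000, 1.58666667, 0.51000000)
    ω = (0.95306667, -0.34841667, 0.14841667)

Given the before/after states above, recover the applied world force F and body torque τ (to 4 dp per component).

Δω = ω₁−ω₀ = (0.05306667, -0.04841667, -0.15158333)
applied torque τ = (0.1700, -0.1500, -0.1900)
velocity change Δv = (0.08000000, -0.11333333, 0.01000000)
F = m·Δv/dt = (2.4000, -3.4000, 0.3000)

F = (2.4000, -3.4000, 0.3000)
τ = (0.1700, -0.1500, -0.1900)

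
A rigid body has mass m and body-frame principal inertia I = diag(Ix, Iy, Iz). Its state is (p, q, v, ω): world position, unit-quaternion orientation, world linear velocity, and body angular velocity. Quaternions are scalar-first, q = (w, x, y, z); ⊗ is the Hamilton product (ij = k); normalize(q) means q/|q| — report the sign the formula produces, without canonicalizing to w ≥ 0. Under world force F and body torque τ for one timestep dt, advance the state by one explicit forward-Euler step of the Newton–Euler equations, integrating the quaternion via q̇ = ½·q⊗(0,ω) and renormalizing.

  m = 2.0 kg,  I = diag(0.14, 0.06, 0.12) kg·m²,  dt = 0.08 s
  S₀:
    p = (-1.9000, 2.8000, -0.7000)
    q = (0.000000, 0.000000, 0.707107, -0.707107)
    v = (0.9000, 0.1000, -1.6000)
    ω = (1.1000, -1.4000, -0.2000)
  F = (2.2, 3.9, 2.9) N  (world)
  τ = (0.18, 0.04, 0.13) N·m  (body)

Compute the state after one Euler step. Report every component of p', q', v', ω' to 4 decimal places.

precession coupling ω×(Iω) = (0.0168, -0.0044, 0.1232)
(τ − ω×Iω)/I = (1.1657, 0.7400, 0.0567)
new body rate ω' = (1.1933, -1.3408, -0.1955)
Hamilton product q⊗(0,ω) = (0.8485284, -1.1313712, -0.7778177, -0.7778177)
q + ½dt·q⊗(0,ω), renormalized = (0.0339, -0.0451, 0.6743, -0.7363)
a = (1.1000, 1.9500, 1.4500)
p' = p + v·dt = (-1.8280, 2.8080, -0.8280)
v + (F/m)dt = (0.9880, 0.2560, -1.4840)

p' = (-1.8280, 2.8080, -0.8280)
q' = (0.0339, -0.0451, 0.6743, -0.7363)
v' = (0.9880, 0.2560, -1.4840)
ω' = (1.1933, -1.3408, -0.1955)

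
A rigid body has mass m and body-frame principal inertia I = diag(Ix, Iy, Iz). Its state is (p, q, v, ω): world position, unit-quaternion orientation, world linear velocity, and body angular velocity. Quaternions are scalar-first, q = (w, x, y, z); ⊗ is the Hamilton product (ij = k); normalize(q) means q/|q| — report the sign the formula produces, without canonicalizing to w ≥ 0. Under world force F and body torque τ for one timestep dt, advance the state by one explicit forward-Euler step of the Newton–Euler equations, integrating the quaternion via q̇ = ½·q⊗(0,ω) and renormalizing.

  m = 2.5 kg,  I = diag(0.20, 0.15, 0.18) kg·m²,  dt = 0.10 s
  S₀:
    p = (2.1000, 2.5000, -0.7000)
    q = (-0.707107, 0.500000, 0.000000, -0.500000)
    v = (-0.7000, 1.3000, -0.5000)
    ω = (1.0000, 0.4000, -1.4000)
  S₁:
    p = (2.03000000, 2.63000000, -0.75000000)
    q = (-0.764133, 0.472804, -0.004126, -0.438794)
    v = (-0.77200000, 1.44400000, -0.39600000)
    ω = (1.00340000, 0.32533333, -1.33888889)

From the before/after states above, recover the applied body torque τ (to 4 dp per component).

Δω = ω₁−ω₀ = (0.00340000, -0.07466667, 0.06111111)
precession coupling = (-0.0168, -0.0280, -0.0200)
τ = I·(Δω/dt) + ω₀×(Iω₀) = (-0.0100, -0.1400, 0.0900)

τ = (-0.0100, -0.1400, 0.0900)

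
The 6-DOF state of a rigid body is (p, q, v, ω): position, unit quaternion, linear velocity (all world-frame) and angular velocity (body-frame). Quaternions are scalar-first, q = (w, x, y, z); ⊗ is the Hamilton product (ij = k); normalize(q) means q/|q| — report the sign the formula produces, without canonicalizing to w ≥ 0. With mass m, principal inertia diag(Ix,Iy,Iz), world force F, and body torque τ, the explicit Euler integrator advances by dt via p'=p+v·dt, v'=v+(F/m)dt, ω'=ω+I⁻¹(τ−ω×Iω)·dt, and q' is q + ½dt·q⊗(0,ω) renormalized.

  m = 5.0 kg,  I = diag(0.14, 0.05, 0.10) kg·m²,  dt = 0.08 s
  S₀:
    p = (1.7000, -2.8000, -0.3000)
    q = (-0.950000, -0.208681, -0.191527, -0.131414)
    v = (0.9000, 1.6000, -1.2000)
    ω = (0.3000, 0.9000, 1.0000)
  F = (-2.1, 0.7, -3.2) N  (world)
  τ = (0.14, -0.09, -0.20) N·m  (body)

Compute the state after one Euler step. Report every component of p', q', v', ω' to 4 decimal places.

a = (-0.4200, 0.1400, -0.6400)
p + v·dt = (1.7720, -2.6720, -0.3960)
v + (F/m)dt = (0.8664, 1.6112, -1.2512)
ω×(Iω) gyroscopic = (0.0450, 0.0120, -0.0243)
α = I⁻¹(τ − ω×Iω) = (0.6786, -2.0400, -1.7570)
ω + α·dt = (0.3543, 0.7368, 0.8594)
2q̇ = q⊗(0,ω) = (0.3663926, -0.3582544, -0.6857432, -1.0803548)
q' = normalize(q + ½dt·q⊗(0,ω)) = (-0.9339, -0.2227, -0.2186, -0.1744)

p' = (1.7720, -2.6720, -0.3960)
q' = (-0.9339, -0.2227, -0.2186, -0.1744)
v' = (0.8664, 1.6112, -1.2512)
ω' = (0.3543, 0.7368, 0.8594)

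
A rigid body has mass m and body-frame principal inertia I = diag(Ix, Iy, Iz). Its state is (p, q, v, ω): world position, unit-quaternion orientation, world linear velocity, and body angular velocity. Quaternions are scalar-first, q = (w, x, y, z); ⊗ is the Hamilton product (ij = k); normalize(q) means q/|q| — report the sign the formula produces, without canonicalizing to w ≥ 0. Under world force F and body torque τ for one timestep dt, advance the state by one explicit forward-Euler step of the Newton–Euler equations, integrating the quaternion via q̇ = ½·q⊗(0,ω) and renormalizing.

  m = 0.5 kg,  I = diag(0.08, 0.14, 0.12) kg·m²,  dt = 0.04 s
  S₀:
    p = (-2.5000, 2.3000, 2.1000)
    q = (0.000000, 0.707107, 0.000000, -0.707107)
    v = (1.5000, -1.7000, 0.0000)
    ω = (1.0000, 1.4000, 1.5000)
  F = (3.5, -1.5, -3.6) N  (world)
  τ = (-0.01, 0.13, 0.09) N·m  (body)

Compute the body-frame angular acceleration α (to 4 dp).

gyro term ω×Iω = (-0.0420, -0.0600, 0.0840)
angular accel α = (0.4000, 1.3571, 0.0500)

α = (0.4000, 1.3571, 0.0500)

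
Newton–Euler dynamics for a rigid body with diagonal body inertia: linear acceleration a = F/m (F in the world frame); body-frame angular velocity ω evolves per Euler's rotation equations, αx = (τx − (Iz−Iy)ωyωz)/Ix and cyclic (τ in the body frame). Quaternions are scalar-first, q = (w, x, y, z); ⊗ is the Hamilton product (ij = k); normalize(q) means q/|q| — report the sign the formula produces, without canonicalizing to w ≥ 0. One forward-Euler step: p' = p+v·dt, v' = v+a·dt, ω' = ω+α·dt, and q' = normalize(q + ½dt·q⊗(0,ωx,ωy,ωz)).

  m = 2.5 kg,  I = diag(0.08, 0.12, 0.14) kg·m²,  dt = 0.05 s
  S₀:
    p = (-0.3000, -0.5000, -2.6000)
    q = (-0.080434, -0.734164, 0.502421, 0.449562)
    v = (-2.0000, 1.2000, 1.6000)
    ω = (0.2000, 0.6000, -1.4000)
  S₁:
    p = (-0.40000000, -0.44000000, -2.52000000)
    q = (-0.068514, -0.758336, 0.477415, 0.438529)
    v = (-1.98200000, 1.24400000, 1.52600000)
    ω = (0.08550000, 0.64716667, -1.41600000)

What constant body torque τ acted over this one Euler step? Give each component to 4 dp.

ω₁ − ω₀ = (-0.11450000, 0.04716667, -0.01600000)
gyro term ω₀×Iω₀ = (-0.0168, 0.0168, 0.0048)
τ = I·(Δω/dt) + ω₀×(Iω₀) = (-0.2000, 0.1300, -0.0400)

τ = (-0.2000, 0.1300, -0.0400)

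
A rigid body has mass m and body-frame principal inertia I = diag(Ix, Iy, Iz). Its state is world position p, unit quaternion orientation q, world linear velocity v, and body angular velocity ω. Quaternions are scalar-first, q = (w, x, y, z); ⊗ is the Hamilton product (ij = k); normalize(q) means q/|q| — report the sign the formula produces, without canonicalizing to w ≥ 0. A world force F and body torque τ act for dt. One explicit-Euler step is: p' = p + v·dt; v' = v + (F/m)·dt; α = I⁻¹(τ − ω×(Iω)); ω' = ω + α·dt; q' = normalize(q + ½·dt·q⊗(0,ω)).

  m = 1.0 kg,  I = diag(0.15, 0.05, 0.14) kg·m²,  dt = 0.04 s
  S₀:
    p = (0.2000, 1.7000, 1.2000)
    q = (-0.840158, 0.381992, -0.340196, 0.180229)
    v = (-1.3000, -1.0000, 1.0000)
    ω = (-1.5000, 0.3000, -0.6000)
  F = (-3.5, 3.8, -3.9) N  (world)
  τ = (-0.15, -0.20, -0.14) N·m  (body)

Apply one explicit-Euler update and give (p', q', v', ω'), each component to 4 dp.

a = (-3.5000, 3.8000, -3.9000)
p + v·dt = (0.1480, 1.6600, 1.2400)
v + (F/m)dt = (-1.4400, -0.8480, 0.8440)
ω×(Iω) gyroscopic = (-0.0162, 0.0090, 0.0450)
(τ − ω×Iω)/I = (-0.8920, -4.1800, -1.3214)
ω' = ω + α·dt = (-1.5357, 0.1328, -0.6529)
2q̇ = q⊗(0,ω) = (0.7831842, 1.4102859, -0.2931957, 0.1083984)
q' = normalize(q + ½dt·q⊗(0,ω)) = (-0.8240, 0.4100, -0.3459, 0.1823)

p' = (0.1480, 1.6600, 1.2400)
q' = (-0.8240, 0.4100, -0.3459, 0.1823)
v' = (-1.4400, -0.8480, 0.8440)
ω' = (-1.5357, 0.1328, -0.6529)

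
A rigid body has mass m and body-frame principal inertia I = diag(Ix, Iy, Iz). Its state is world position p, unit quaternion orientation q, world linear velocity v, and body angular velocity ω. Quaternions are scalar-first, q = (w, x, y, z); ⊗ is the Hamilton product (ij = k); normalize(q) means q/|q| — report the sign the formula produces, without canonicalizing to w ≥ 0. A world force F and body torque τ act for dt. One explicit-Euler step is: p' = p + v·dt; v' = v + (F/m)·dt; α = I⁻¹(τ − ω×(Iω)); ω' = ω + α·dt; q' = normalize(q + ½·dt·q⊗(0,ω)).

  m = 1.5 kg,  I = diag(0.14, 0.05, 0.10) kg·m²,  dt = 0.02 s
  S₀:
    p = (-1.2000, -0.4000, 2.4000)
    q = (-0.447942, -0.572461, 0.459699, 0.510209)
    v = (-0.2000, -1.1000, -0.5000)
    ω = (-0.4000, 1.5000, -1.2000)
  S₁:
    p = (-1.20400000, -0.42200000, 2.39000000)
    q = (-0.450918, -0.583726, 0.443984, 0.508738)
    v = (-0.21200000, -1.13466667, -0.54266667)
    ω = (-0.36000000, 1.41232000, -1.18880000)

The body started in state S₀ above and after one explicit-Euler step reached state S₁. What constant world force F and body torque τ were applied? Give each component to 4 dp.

v₁ − v₀ = (-0.01200000, -0.03466667, -0.04266667)
applied force F = (-0.9000, -2.6000, -3.2000)
Δω = ω₁−ω₀ = (0.04000000, -0.08768000, 0.01120000)
ω₀×(Iω₀) = (-0.0900, 0.0192, 0.0540)
τ = I·(Δω/dt) + ω₀×(Iω₀) = (0.1900, -0.2000, 0.1100)

F = (-0.9000, -2.6000, -3.2000)
τ = (0.1900, -0.2000, 0.1100)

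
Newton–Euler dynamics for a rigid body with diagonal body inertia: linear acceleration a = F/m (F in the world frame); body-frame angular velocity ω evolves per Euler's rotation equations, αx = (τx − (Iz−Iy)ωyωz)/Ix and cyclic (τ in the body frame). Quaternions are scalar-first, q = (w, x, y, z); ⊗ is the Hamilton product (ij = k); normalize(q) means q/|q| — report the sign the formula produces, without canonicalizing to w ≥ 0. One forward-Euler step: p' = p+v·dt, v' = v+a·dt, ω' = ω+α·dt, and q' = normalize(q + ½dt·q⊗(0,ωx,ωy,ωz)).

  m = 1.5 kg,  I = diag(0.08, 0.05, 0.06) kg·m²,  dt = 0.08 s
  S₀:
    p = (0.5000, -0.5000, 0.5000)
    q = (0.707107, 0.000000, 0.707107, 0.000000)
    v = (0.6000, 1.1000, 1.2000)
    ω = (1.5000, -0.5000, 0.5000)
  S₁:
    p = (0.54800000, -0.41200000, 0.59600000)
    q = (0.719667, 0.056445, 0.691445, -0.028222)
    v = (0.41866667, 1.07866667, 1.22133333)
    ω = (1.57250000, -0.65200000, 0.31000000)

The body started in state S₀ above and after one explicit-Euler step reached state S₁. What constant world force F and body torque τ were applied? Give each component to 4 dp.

ω₁ − ω₀ = (0.07250000, -0.15200000, -0.19000000)
precession coupling = (-0.0025, 0.0150, 0.0225)
I·α + gyro = (0.0700, -0.0800, -0.1200)
velocity change Δv = (-0.18133333, -0.02133333, 0.02133333)
m·(v₁−v₀)/dt = (-3.4000, -0.4000, 0.4000)

F = (-3.4000, -0.4000, 0.4000)
τ = (0.0700, -0.0800, -0.1200)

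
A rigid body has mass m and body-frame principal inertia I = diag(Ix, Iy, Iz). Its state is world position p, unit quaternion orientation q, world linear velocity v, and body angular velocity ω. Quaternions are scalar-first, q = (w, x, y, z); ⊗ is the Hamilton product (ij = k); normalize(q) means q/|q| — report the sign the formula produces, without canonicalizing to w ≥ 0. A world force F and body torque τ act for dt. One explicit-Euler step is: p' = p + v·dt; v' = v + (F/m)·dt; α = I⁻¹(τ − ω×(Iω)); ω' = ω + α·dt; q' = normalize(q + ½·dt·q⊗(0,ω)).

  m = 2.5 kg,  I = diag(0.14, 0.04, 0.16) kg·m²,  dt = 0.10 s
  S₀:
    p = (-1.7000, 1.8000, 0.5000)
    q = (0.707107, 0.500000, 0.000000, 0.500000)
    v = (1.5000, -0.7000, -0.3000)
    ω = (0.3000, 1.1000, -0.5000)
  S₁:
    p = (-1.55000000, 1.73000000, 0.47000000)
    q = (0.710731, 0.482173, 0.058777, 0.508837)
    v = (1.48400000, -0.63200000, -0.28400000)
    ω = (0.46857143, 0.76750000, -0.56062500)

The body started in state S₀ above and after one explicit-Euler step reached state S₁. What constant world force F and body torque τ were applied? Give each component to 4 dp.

velocity change Δv = (-0.01600000, 0.06800000, 0.01600000)
applied force F = (-0.4000, 1.7000, 0.4000)
rate change Δω = (0.16857143, -0.33250000, -0.06062500)
I·α + gyro = (0.1700, -0.1300, -0.1300)

F = (-0.4000, 1.7000, 0.4000)
τ = (0.1700, -0.1300, -0.1300)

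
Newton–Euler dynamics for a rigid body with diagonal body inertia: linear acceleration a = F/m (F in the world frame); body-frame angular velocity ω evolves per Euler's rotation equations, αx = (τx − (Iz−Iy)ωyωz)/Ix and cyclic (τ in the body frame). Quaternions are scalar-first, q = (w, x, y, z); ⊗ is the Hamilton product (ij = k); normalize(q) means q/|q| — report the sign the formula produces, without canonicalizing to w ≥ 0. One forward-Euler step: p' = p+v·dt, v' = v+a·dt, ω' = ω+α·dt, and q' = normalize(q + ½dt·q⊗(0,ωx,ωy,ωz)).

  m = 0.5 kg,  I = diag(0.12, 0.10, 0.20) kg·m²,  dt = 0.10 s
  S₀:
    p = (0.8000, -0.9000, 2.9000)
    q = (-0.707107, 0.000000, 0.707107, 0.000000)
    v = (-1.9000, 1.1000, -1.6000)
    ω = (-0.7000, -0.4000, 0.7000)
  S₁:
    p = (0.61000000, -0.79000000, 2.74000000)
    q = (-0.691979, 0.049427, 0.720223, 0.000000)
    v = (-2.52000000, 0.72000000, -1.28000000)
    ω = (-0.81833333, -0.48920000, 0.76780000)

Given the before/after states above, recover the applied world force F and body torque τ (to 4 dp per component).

Δω = ω₁−ω₀ = (-0.11833333, -0.08920000, 0.06780000)
gyro term ω₀×Iω₀ = (-0.0280, 0.0392, -0.0056)
applied torque τ = (-0.1700, -0.0500, 0.1300)
velocity change Δv = (-0.62000000, -0.38000000, 0.32000000)
applied force F = (-3.1000, -1.9000, 1.6000)

F = (-3.1000, -1.9000, 1.6000)
τ = (-0.1700, -0.0500, 0.1300)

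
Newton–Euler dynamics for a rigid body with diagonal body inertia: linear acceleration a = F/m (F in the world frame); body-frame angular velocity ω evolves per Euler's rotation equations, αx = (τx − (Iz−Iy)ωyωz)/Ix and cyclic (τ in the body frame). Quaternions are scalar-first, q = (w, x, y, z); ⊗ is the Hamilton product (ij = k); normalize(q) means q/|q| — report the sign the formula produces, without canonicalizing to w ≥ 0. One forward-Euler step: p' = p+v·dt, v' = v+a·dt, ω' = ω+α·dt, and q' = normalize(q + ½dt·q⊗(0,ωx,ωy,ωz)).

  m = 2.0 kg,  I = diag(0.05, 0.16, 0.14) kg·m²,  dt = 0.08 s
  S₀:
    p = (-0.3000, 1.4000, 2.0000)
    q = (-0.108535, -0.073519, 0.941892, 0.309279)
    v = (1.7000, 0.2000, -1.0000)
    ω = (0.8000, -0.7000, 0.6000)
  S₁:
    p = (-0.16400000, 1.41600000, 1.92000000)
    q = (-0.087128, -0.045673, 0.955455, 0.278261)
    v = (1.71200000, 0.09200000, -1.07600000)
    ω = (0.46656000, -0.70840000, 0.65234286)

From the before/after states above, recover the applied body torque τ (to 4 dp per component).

τ = (-0.2000, -0.0600, 0.0300)

rate change Δω = (-0.33344000, -0.00840000, 0.05234286)
precession coupling = (0.0084, -0.0432, -0.0616)
I·α + gyro = (-0.2000, -0.0600, 0.0300)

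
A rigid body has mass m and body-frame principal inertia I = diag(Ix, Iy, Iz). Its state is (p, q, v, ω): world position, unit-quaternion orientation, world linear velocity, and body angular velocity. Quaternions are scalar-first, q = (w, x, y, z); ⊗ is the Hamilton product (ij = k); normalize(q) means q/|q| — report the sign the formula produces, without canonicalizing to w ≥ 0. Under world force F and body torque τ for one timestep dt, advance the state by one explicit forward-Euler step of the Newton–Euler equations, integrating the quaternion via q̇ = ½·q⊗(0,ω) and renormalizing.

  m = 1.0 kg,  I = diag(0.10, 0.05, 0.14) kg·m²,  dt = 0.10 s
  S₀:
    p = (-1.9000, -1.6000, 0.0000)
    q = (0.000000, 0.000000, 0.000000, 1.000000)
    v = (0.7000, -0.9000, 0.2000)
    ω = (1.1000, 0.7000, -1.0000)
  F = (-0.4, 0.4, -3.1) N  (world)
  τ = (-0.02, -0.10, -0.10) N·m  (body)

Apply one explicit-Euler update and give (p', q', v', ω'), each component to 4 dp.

p' = p + v·dt = (-1.8300, -1.6900, 0.0200)
v + (F/m)dt = (0.6600, -0.8600, -0.1100)
(τ − ω×Iω)/I = (0.4300, -2.8800, -0.4393)
ω' = ω + α·dt = (1.1430, 0.4120, -1.0439)
Hamilton product q⊗(0,ω) = (1.0000000, -0.7000000, 1.1000000, 0.0000000)
q' = normalize(q + ½dt·q⊗(0,ω)) = (0.0498, -0.0349, 0.0548, 0.9966)

p' = (-1.8300, -1.6900, 0.0200)
q' = (0.0498, -0.0349, 0.0548, 0.9966)
v' = (0.6600, -0.8600, -0.1100)
ω' = (1.1430, 0.4120, -1.0439)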